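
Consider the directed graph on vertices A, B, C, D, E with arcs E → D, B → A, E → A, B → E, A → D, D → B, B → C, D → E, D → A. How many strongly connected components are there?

{A, B, D, E} are all mutually reachable — one SCC of size 4.
{C} is an SCC by itself.
That gives 2 strongly connected components.

2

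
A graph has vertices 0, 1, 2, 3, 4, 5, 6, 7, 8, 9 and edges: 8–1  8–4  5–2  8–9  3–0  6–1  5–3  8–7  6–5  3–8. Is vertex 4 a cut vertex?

Deleting 4 leaves 1 component (was 1), so 4 is not a cut vertex.

No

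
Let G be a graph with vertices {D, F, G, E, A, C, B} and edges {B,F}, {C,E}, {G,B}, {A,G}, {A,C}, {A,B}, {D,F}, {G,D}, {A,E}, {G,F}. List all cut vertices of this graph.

A

Removing A increases the component count from 1 to 2, so A is a cut vertex.
By contrast removing D leaves 1 component; it is not a cut vertex. No other vertex is a cut vertex either.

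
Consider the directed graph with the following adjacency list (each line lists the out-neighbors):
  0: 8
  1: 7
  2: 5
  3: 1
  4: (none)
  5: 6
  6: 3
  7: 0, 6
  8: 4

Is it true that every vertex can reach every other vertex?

No

There is no directed path from 4 to 3, so the graph is not strongly connected.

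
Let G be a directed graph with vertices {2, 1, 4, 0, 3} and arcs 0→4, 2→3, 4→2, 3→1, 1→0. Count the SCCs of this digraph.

1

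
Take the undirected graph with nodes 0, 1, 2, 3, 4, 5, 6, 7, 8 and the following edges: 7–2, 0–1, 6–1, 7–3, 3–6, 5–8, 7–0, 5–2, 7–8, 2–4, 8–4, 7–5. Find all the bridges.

none

The edges on the cycle 7-3-6-1-0-7 are not bridges since each lies on that cycle.
Every edge lies on some cycle, so there are no bridges.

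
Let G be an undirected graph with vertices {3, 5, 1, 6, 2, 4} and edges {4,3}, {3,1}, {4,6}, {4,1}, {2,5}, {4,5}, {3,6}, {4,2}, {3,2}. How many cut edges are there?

The edges on the cycle 4-3-2-5-4 are not bridges since each lies on that cycle.
Every edge lies on some cycle, so there are no bridges.

0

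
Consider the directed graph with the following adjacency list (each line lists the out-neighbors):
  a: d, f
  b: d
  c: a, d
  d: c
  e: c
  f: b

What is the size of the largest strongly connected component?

{a, b, c, d, f} are all mutually reachable — one SCC of size 5.
{e} is an SCC by itself.
The largest has 5 vertices.

5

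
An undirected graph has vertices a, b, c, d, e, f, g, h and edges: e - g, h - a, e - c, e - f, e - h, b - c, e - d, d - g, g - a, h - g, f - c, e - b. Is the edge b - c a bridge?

No

After removing b - c, the path b-e-c still connects them, so the edge is not a bridge.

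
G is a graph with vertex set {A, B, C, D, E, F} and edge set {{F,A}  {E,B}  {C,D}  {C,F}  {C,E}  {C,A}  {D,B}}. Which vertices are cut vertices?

C

Removing C increases the component count from 1 to 2, so C is a cut vertex.
By contrast removing D leaves 1 component; it is not a cut vertex. No other vertex is a cut vertex either.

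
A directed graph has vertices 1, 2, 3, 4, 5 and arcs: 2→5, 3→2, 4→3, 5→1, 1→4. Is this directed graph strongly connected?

Yes

From 5 we can reach every vertex (1, 2, 3, 4, 5), and every vertex can reach 5 (1, 2, 3, 4, 5). So the whole graph is one strongly connected component.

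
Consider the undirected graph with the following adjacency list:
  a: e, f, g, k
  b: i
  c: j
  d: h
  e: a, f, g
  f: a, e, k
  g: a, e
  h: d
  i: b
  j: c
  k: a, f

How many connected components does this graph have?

4

Starting from b we can reach b, i. That is one component of size 2.
Starting from d we can reach d, h. That is one component of size 2.
Starting from c we can reach c, j. That is one component of size 2.
Starting from a we can reach a, e, f, g, k. That is one component of size 5.
Total: 4 components.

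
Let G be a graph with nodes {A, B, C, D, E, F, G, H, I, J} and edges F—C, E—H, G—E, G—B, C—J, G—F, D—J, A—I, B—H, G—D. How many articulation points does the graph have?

Removing G increases the component count from 2 to 3, so G is a cut vertex.
By contrast removing B leaves 2 components; it is not a cut vertex. No other vertex is a cut vertex either.

1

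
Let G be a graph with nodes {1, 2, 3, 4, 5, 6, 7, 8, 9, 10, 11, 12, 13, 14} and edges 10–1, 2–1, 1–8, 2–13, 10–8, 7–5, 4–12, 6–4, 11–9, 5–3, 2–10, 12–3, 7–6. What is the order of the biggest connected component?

6

14 is isolated — a component by itself.
Starting from 9 we can reach 9, 11. That is one component of size 2.
Starting from 1 we can reach 1, 2, 8, 10, 13. That is one component of size 5.
Starting from 3 we can reach 3, 4, 5, 6, 7, 12. That is one component of size 6.
The largest has 6 vertices.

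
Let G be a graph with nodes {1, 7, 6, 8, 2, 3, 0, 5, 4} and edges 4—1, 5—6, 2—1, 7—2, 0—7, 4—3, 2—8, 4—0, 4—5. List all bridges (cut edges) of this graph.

2-8, 3-4, 4-5, 5-6

The edges on the cycle 4-0-7-2-1-4 are not bridges since each lies on that cycle.
But removing 6—5 disconnects 6 from 5; removing 4—5 disconnects 4 from 5; removing 2—8 disconnects 2 from 8; removing 4—3 disconnects 4 from 3 — these are bridges.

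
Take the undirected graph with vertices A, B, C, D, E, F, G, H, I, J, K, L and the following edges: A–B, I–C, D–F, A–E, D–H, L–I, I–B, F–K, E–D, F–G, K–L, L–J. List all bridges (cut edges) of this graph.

C-I, D-H, F-G, J-L

The edges on the cycle A-E-D-F-K-L-I-B-A are not bridges since each lies on that cycle.
But removing H–D disconnects H from D; removing J–L disconnects J from L; removing G–F disconnects G from F; removing C–I disconnects C from I — these are bridges.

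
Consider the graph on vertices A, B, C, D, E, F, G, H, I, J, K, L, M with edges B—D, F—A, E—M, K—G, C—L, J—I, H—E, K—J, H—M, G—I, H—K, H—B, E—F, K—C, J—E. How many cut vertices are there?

6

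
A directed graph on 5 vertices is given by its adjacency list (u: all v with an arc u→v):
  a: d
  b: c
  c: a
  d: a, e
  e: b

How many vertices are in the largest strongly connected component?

5

{a, b, c, d, e} are all mutually reachable — one SCC of size 5.
The largest has 5 vertices.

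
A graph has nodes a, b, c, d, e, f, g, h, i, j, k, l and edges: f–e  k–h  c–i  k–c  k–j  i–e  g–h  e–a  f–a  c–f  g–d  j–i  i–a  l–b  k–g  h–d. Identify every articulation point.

Removing k increases the component count from 2 to 3, so k is a cut vertex.
By contrast removing j leaves 2 components; it is not a cut vertex. No other vertex is a cut vertex either.

k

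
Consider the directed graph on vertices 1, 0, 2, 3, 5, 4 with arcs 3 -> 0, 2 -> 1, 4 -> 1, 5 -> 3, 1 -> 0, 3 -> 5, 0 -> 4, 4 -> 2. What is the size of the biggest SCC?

{0, 1, 2, 4} are all mutually reachable — one SCC of size 4.
{3, 5} are all mutually reachable — one SCC of size 2.
The largest has 4 vertices.

4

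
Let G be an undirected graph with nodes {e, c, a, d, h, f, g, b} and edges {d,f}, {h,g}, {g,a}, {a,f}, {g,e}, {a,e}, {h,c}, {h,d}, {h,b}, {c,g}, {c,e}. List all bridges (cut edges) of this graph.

The edges on the cycle h-c-e-g-h are not bridges since each lies on that cycle.
But removing h - b disconnects h from b — this is a bridge.

b-h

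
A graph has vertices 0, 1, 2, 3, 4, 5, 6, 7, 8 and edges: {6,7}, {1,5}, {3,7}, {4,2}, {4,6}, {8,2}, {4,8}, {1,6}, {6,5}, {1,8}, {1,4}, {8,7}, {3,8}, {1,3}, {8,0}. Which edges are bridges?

The edges on the cycle 1-3-8-2-4-1 are not bridges since each lies on that cycle.
But removing 0-8 disconnects 0 from 8 — this is a bridge.

0-8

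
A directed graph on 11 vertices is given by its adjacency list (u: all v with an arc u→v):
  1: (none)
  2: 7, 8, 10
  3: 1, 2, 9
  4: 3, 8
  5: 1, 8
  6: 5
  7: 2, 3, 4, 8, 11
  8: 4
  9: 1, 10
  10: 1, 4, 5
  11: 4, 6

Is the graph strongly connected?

No

There is no directed path from 1 to 7, so the graph is not strongly connected.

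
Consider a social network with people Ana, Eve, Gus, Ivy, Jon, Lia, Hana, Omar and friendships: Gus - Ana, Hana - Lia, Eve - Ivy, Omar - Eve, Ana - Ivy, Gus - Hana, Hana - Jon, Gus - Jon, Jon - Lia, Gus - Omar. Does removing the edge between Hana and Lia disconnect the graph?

After removing Hana - Lia, the path Hana-Jon-Lia still connects them, so the edge is not a bridge.

No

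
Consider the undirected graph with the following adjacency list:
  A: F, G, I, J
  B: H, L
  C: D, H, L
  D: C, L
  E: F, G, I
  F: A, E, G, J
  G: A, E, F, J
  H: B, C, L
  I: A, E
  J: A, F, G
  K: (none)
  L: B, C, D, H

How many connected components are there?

K is isolated — a component by itself.
Starting from B we can reach B, C, D, H, L. That is one component of size 5.
Starting from A we can reach A, E, F, G, I, J. That is one component of size 6.
Total: 3 components.

3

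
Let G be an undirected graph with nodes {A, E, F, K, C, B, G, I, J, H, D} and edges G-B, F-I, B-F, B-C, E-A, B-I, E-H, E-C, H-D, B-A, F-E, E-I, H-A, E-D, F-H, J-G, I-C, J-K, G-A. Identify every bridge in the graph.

G-J, J-K

The edges on the cycle F-E-D-H-F are not bridges since each lies on that cycle.
But removing K-J disconnects K from J; removing J-G disconnects J from G — these are bridges.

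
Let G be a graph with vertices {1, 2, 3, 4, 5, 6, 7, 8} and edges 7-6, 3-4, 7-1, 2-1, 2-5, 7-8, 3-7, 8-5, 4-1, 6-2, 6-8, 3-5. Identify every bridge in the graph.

none

The edges on the cycle 3-4-1-7-3 are not bridges since each lies on that cycle.
Every edge lies on some cycle, so there are no bridges.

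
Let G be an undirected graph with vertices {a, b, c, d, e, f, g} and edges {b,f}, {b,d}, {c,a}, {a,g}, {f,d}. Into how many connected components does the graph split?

e is isolated — a component by itself.
Starting from b we can reach b, d, f. That is one component of size 3.
Starting from a we can reach a, c, g. That is one component of size 3.
Total: 3 components.

3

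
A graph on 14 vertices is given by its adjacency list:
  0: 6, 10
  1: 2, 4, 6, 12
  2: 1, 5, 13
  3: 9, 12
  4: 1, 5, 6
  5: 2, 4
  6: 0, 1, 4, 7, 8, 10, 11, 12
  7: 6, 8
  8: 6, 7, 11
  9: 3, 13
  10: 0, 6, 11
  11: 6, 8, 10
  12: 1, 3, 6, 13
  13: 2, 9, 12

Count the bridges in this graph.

0

The edges on the cycle 6-0-10-6 are not bridges since each lies on that cycle.
Every edge lies on some cycle, so there are no bridges.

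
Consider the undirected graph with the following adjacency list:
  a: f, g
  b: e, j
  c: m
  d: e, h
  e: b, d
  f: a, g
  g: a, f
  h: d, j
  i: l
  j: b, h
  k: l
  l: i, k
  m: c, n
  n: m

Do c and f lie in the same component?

No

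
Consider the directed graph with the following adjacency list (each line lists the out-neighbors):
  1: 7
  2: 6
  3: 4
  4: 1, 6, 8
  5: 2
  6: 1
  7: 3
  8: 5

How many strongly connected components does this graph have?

{1, 2, 3, 4, 5, 6, 7, 8} are all mutually reachable — one SCC of size 8.
That gives 1 strongly connected component.

1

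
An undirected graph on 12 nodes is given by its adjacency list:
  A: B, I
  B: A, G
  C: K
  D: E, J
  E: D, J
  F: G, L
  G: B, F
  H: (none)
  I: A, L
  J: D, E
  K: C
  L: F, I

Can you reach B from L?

Yes

From L we can reach A, B, F, G, I, L, which includes B.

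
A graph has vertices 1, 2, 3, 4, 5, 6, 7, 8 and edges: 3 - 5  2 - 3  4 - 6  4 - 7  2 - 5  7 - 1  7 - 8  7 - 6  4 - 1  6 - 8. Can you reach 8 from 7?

Yes

From 7 we can reach 1, 4, 6, 7, 8, which includes 8.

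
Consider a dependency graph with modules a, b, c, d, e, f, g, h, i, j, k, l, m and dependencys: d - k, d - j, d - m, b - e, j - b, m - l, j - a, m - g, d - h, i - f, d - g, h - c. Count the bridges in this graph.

The edges on the cycle d-m-g-d are not bridges since each lies on that cycle.
But removing e - b disconnects e from b; removing i - f disconnects i from f; removing h - c disconnects h from c; removing m - l disconnects m from l — these are bridges.
In total 9 edges are bridges.

9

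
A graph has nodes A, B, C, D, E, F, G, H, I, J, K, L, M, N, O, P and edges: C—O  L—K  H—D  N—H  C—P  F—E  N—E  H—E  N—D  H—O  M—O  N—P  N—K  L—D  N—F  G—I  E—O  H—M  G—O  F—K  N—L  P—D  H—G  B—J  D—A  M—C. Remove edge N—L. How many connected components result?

2

N and L are still connected via N-K-L, so the component count stays at 2.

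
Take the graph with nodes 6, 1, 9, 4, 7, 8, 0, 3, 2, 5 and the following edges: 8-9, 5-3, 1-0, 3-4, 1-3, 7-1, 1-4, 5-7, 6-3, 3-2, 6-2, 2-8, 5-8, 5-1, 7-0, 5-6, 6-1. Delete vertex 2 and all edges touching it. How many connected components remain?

With 2 gone, the remaining components are: {0, 1, 3, 4, 5, 6, 7, 8, 9}.
That is 1 component.

1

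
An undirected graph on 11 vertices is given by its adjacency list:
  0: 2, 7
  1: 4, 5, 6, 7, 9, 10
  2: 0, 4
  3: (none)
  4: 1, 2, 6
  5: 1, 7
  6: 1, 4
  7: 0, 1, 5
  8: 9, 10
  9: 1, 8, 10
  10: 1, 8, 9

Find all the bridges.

none

The edges on the cycle 1-5-7-1 are not bridges since each lies on that cycle.
Every edge lies on some cycle, so there are no bridges.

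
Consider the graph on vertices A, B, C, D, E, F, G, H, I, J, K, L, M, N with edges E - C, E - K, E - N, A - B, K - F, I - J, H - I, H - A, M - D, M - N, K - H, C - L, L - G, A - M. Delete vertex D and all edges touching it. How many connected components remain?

1

With D gone, the remaining components are: {A, B, C, E, F, G, H, I, J, K, L, M, N}.
That is 1 component.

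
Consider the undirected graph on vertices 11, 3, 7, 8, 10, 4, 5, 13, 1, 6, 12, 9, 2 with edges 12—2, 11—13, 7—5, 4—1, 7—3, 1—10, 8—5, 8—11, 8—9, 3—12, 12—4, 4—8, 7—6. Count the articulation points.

6

Removing 1 increases the component count from 1 to 2, so 1 is a cut vertex.
Removing 4 increases the component count from 1 to 2, so 4 is a cut vertex.
Removing 7 increases the component count from 1 to 2, so 7 is a cut vertex.
Likewise 8, 11, 12 are cut vertices.
By contrast removing 9 leaves 1 component; it is not a cut vertex. No other vertex is a cut vertex either.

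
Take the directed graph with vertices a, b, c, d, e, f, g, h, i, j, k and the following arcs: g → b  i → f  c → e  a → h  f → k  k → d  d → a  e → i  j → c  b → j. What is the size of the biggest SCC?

1

{f} is an SCC by itself.
{i} is an SCC by itself.
{b} is an SCC by itself.
{g} is an SCC by itself.
{a} is an SCC by itself.
(and 6 more singleton SCCs)
The largest has 1 vertex.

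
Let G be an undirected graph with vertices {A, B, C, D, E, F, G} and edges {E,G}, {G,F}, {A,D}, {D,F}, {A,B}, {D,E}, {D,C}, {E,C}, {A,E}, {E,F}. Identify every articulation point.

Removing A increases the component count from 1 to 2, so A is a cut vertex.
By contrast removing B leaves 1 component; it is not a cut vertex. No other vertex is a cut vertex either.

A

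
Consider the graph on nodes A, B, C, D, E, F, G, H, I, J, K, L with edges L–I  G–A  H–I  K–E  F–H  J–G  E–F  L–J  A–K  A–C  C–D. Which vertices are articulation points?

Removing A increases the component count from 2 to 3, so A is a cut vertex.
Removing C increases the component count from 2 to 3, so C is a cut vertex.
By contrast removing G leaves 2 components; it is not a cut vertex. No other vertex is a cut vertex either.

A, C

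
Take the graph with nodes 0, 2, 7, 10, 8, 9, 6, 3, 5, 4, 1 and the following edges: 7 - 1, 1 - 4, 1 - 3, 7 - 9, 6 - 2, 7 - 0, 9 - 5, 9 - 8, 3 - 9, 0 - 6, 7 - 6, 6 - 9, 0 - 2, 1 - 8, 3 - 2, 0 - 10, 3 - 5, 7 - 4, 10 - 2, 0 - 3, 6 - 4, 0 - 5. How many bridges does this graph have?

The edges on the cycle 0-6-2-0 are not bridges since each lies on that cycle.
Every edge lies on some cycle, so there are no bridges.

0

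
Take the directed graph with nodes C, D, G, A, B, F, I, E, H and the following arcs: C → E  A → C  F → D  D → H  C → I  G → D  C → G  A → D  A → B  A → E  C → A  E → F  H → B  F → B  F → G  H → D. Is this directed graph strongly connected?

No

There is no directed path from H to I, so the graph is not strongly connected.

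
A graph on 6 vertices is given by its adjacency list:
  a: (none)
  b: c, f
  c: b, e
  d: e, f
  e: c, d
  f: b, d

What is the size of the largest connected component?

5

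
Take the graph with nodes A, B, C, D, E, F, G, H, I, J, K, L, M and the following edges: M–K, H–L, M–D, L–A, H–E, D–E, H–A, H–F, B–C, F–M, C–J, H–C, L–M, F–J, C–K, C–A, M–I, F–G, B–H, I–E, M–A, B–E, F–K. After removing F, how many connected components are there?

With F gone, the remaining components are: {G}; {A, B, C, D, E, H, I, J, K, L, M}.
That is 2 components.

2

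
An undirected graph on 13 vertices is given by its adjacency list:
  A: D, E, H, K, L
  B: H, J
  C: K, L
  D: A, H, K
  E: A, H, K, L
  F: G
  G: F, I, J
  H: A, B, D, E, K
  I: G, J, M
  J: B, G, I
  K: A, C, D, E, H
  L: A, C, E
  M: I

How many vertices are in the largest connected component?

13

Starting from A we can reach A, B, C, D, E, F, G, H, I, J, K, L, M. That is one component of size 13.
The largest has 13 vertices.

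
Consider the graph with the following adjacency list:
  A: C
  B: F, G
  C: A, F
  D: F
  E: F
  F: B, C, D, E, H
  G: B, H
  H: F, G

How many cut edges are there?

4

The edges on the cycle B-G-H-F-B are not bridges since each lies on that cycle.
But removing F-E disconnects F from E; removing C-A disconnects C from A; removing F-C disconnects F from C; removing F-D disconnects F from D — these are bridges.
That makes 4 bridges.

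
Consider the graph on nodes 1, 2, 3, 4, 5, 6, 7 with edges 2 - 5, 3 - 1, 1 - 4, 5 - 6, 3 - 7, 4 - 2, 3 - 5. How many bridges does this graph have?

2

The edges on the cycle 3-1-4-2-5-3 are not bridges since each lies on that cycle.
But removing 5 - 6 disconnects 5 from 6; removing 3 - 7 disconnects 3 from 7 — these are bridges.
That makes 2 bridges.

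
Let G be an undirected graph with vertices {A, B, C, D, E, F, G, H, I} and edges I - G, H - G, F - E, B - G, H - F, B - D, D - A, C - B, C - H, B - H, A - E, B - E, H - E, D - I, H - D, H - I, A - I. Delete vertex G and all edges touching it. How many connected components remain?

With G gone, the remaining components are: {A, B, C, D, E, F, H, I}.
That is 1 component.

1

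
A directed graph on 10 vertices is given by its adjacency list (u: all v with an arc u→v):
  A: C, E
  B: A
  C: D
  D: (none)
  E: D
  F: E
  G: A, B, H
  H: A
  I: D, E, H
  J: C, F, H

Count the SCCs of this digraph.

{J} is an SCC by itself.
{I} is an SCC by itself.
{C} is an SCC by itself.
{E} is an SCC by itself.
{D} is an SCC by itself.
(and 5 more singleton SCCs)
That gives 10 strongly connected components.

10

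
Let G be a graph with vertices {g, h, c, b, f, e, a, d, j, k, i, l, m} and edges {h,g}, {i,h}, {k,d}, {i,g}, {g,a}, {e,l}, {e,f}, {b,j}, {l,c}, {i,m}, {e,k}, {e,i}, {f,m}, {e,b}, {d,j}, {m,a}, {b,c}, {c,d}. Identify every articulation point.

e

Removing e increases the component count from 1 to 2, so e is a cut vertex.
By contrast removing j leaves 1 component; it is not a cut vertex. No other vertex is a cut vertex either.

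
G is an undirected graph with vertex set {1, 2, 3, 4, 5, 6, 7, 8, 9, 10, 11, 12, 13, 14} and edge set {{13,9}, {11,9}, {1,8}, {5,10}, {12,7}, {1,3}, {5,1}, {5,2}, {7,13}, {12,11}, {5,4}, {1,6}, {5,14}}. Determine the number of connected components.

2

Starting from 7 we can reach 7, 9, 11, 12, 13. That is one component of size 5.
Starting from 1 we can reach 1, 2, 3, 4, 5, 6, 8, 10, 14. That is one component of size 9.
Total: 2 components.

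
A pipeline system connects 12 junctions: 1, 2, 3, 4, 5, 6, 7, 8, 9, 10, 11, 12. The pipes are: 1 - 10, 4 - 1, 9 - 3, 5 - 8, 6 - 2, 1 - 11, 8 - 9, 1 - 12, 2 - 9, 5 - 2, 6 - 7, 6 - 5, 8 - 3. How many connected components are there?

2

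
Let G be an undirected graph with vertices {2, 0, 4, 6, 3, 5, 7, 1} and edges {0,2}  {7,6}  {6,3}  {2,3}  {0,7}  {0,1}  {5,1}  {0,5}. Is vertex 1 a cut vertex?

No

Deleting 1 leaves 2 components (was 2), so 1 is not a cut vertex.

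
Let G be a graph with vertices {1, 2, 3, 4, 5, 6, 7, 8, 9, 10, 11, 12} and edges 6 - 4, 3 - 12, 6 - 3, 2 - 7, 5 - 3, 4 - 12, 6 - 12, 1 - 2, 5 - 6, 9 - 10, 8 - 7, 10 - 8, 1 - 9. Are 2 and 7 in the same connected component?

From 2 we can reach 1, 2, 7, 8, 9, 10, which includes 7.

Yes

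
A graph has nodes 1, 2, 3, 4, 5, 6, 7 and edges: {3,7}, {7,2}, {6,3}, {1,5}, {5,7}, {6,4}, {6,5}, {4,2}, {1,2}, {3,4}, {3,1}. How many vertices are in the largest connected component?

Starting from 1 we can reach 1, 2, 3, 4, 5, 6, 7. That is one component of size 7.
The largest has 7 vertices.

7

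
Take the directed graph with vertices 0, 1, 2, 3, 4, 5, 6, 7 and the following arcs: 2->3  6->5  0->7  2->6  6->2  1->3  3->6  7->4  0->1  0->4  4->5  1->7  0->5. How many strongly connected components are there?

6

{2, 3, 6} are all mutually reachable — one SCC of size 3.
{7} is an SCC by itself.
{0} is an SCC by itself.
{4} is an SCC by itself.
{5} is an SCC by itself.
(and 1 more singleton SCC)
That gives 6 strongly connected components.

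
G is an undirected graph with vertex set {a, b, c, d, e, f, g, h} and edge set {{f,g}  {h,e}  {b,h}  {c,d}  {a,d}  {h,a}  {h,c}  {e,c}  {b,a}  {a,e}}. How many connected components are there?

Starting from f we can reach f, g. That is one component of size 2.
Starting from a we can reach a, b, c, d, e, h. That is one component of size 6.
Total: 2 components.

2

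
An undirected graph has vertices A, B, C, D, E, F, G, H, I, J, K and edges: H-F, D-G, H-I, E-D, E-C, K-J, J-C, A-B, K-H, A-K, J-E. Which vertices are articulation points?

Removing A increases the component count from 1 to 2, so A is a cut vertex.
Removing D increases the component count from 1 to 2, so D is a cut vertex.
Removing E increases the component count from 1 to 2, so E is a cut vertex.
Likewise H, J, K are cut vertices.
By contrast removing F leaves 1 component; it is not a cut vertex. No other vertex is a cut vertex either.

A, D, E, H, J, K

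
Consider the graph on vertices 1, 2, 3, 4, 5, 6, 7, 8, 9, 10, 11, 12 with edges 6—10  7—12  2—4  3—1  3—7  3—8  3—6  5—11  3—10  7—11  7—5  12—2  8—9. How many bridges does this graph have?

The edges on the cycle 7-5-11-7 are not bridges since each lies on that cycle.
But removing 8—3 disconnects 8 from 3; removing 3—7 disconnects 3 from 7; removing 1—3 disconnects 1 from 3; removing 9—8 disconnects 9 from 8 — these are bridges.
In total 7 edges are bridges.

7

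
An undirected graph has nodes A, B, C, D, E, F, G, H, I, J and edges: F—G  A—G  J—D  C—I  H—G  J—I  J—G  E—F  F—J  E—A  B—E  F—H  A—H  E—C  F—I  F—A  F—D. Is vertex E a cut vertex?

Yes

Deleting E raises the number of components from 1 to 2, so E is a cut vertex.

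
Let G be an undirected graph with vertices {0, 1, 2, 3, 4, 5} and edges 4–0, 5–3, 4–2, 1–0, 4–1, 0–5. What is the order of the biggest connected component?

Starting from 0 we can reach 0, 1, 2, 3, 4, 5. That is one component of size 6.
The largest has 6 vertices.

6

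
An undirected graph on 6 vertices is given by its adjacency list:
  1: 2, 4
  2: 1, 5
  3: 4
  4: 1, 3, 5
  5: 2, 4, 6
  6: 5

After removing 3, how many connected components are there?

1

With 3 gone, the remaining components are: {1, 2, 4, 5, 6}.
That is 1 component.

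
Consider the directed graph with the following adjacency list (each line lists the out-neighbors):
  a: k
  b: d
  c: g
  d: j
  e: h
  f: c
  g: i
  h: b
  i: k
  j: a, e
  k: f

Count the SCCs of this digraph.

{b, d, e, h, j} are all mutually reachable — one SCC of size 5.
{c, f, g, i, k} are all mutually reachable — one SCC of size 5.
{a} is an SCC by itself.
That gives 3 strongly connected components.

3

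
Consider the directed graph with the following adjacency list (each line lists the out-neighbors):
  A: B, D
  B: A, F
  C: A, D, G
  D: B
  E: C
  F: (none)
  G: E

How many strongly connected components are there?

{A, B, D} are all mutually reachable — one SCC of size 3.
{C, E, G} are all mutually reachable — one SCC of size 3.
{F} is an SCC by itself.
That gives 3 strongly connected components.

3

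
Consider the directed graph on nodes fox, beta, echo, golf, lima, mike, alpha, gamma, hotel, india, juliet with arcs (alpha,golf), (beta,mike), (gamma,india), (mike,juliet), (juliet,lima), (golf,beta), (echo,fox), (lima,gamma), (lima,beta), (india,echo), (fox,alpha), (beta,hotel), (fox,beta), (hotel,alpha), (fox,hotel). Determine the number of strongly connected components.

1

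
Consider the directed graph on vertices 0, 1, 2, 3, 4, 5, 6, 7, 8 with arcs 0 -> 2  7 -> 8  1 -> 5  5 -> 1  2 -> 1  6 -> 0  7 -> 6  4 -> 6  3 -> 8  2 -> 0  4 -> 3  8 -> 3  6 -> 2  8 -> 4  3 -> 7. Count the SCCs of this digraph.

4

{3, 4, 7, 8} are all mutually reachable — one SCC of size 4.
{0, 2} are all mutually reachable — one SCC of size 2.
{1, 5} are all mutually reachable — one SCC of size 2.
{6} is an SCC by itself.
That gives 4 strongly connected components.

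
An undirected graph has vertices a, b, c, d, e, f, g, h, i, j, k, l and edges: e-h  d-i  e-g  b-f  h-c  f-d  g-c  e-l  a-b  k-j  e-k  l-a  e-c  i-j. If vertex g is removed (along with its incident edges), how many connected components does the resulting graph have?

1

With g gone, the remaining components are: {a, b, c, d, e, f, h, i, j, k, l}.
That is 1 component.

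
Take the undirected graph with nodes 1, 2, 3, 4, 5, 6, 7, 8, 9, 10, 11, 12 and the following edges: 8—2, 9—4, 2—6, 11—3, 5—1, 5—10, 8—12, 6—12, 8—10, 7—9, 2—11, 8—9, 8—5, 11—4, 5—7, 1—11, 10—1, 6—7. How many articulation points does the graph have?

Removing 11 increases the component count from 1 to 2, so 11 is a cut vertex.
By contrast removing 5 leaves 1 component; it is not a cut vertex. No other vertex is a cut vertex either.

1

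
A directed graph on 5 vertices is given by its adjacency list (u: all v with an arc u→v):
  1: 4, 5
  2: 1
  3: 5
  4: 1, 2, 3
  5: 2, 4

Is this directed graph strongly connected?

From 3 we can reach every vertex (1, 2, 3, 4, 5), and every vertex can reach 3 (1, 2, 3, 4, 5). So the whole graph is one strongly connected component.

Yes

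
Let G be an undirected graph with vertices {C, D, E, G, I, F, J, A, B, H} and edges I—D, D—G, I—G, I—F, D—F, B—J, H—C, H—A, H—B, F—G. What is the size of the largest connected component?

5

E is isolated — a component by itself.
Starting from D we can reach D, F, G, I. That is one component of size 4.
Starting from A we can reach A, B, C, H, J. That is one component of size 5.
The largest has 5 vertices.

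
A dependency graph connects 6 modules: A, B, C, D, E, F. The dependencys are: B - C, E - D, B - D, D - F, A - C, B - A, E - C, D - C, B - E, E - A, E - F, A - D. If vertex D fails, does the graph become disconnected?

Deleting D leaves 1 component (was 1) (its neighbors A, B, C, E, F remain connected to each other), so D is not a cut vertex.

No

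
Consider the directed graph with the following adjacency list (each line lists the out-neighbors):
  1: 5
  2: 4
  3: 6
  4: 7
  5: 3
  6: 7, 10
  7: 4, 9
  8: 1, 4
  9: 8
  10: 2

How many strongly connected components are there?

1

{1, 2, 3, 4, 5, 6, 7, 8, 9, 10} are all mutually reachable — one SCC of size 10.
That gives 1 strongly connected component.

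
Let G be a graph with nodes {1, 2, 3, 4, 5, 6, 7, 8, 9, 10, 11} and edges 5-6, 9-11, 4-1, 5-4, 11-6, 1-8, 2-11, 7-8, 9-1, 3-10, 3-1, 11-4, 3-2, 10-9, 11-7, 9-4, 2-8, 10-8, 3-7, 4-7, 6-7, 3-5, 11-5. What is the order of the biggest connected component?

11

Starting from 1 we can reach 1, 2, 3, 4, 5, 6, 7, 8, 9, 10, 11. That is one component of size 11.
The largest has 11 vertices.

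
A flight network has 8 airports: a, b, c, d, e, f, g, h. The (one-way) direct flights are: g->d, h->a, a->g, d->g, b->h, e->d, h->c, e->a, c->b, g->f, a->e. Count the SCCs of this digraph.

4

{b, c, h} are all mutually reachable — one SCC of size 3.
{a, e} are all mutually reachable — one SCC of size 2.
{d, g} are all mutually reachable — one SCC of size 2.
{f} is an SCC by itself.
That gives 4 strongly connected components.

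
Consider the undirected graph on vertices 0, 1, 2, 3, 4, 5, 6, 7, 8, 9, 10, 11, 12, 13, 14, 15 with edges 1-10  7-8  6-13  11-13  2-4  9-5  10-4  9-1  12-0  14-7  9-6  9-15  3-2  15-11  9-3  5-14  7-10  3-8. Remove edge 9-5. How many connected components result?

9 and 5 are still connected via 9-3-8-7-14-5, so the component count stays at 2.

2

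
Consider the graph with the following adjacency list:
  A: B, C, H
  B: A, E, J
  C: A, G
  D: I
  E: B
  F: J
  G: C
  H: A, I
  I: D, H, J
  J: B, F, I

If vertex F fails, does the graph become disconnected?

Deleting F leaves 1 component (was 1), so F is not a cut vertex.

No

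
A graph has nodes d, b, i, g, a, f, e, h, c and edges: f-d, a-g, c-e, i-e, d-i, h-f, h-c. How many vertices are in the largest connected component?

6

b is isolated — a component by itself.
Starting from a we can reach a, g. That is one component of size 2.
Starting from c we can reach c, d, e, f, h, i. That is one component of size 6.
The largest has 6 vertices.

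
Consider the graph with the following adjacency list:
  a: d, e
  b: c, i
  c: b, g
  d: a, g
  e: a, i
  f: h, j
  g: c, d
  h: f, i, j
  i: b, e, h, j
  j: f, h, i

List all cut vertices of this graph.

Removing i increases the component count from 1 to 2, so i is a cut vertex.
By contrast removing g leaves 1 component; it is not a cut vertex. No other vertex is a cut vertex either.

i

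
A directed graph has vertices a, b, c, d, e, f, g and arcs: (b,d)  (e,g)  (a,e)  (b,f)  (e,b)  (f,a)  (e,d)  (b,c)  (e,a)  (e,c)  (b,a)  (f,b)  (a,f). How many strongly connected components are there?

4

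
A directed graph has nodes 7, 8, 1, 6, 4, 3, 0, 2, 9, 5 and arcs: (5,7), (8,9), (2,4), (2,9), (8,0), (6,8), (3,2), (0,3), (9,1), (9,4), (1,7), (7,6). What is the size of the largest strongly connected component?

8

{0, 1, 2, 3, 6, 7, 8, 9} are all mutually reachable — one SCC of size 8.
{4} is an SCC by itself.
{5} is an SCC by itself.
The largest has 8 vertices.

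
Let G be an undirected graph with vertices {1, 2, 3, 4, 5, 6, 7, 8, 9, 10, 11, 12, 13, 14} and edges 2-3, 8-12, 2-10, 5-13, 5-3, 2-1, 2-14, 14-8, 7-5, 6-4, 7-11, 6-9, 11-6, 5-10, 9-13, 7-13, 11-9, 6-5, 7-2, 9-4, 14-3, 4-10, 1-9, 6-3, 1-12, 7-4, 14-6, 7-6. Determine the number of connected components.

Starting from 1 we can reach 1, 2, 3, 4, 5, 6, 7, 8, 9, 10, 11, 12, 13, 14. That is one component of size 14.
Total: 1 component.

1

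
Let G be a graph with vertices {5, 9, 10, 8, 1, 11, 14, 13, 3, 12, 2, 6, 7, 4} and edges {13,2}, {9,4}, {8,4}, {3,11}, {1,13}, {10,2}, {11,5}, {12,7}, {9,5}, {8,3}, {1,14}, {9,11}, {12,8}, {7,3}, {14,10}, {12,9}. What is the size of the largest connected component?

6 is isolated — a component by itself.
Starting from 1 we can reach 1, 2, 10, 13, 14. That is one component of size 5.
Starting from 3 we can reach 3, 4, 5, 7, 8, 9, 11, 12. That is one component of size 8.
The largest has 8 vertices.

8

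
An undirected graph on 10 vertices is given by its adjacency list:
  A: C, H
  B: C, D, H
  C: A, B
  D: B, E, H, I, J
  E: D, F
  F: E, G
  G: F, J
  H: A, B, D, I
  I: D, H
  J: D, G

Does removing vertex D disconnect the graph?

Deleting D raises the number of components from 1 to 2, so D is a cut vertex.

Yes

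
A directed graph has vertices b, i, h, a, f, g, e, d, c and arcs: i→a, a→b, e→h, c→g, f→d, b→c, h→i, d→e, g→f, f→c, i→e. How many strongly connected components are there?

{a, b, c, d, e, f, g, h, i} are all mutually reachable — one SCC of size 9.
That gives 1 strongly connected component.

1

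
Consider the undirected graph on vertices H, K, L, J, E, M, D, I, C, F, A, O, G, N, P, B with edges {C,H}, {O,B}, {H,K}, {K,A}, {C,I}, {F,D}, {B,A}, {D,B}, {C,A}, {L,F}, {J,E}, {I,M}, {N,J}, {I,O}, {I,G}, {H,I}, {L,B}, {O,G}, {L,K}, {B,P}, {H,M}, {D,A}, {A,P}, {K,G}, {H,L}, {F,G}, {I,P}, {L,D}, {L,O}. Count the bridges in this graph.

The edges on the cycle L-F-D-L are not bridges since each lies on that cycle.
But removing N—J disconnects N from J; removing J—E disconnects J from E — these are bridges.
That makes 2 bridges.

2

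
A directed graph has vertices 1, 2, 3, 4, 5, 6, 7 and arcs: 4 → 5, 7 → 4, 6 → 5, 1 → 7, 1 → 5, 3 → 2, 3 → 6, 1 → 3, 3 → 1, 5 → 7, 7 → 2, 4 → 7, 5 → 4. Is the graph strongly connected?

No

There is no directed path from 4 to 1, so the graph is not strongly connected.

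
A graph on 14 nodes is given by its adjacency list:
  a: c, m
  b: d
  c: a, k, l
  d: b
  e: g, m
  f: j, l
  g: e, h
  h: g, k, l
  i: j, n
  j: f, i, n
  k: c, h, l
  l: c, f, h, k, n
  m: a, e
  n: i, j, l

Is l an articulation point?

Yes

Deleting l raises the number of components from 2 to 3, so l is a cut vertex.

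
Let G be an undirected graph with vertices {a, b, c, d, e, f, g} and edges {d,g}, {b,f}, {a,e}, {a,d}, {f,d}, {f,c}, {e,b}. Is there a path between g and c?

Yes

From g we can reach a, b, c, d, e, f, g, which includes c.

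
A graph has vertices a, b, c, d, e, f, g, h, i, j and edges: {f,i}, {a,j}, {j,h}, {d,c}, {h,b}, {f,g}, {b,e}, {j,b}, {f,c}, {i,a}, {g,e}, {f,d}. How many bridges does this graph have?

The edges on the cycle f-d-c-f are not bridges since each lies on that cycle.
Every edge lies on some cycle, so there are no bridges.

0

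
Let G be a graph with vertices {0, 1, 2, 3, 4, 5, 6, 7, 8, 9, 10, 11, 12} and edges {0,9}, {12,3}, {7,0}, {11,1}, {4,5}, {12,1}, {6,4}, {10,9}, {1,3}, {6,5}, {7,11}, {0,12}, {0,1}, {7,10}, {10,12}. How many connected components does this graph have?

4

2 is isolated — a component by itself.
8 is isolated — a component by itself.
Starting from 4 we can reach 4, 5, 6. That is one component of size 3.
Starting from 0 we can reach 0, 1, 3, 7, 9, 10, 11, 12. That is one component of size 8.
Total: 4 components.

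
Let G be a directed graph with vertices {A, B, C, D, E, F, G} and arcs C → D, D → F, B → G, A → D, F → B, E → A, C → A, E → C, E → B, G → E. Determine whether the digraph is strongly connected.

From A we can reach every vertex (A, B, C, D, E, F, G), and every vertex can reach A (A, B, C, D, E, F, G). So the whole graph is one strongly connected component.

Yes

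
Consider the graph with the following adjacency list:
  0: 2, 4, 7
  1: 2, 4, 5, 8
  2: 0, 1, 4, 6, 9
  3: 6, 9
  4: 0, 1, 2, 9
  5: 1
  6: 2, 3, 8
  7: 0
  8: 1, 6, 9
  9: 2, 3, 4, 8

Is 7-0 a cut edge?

Removing 7-0 leaves no path between 7 and 0: the component count goes from 1 to 2. So it is a bridge.

Yes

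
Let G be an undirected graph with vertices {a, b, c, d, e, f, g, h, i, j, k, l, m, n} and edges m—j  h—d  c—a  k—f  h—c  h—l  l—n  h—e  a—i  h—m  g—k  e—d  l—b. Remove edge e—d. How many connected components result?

2

e and d are still connected via e-h-d, so the component count stays at 2.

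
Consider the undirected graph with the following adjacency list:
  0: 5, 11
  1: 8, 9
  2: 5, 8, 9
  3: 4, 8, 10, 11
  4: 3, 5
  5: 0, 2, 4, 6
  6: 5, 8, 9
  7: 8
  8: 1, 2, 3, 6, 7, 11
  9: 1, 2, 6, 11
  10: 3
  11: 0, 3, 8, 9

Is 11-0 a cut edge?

No

After removing 11-0, the path 11-8-2-5-0 still connects them, so the edge is not a bridge.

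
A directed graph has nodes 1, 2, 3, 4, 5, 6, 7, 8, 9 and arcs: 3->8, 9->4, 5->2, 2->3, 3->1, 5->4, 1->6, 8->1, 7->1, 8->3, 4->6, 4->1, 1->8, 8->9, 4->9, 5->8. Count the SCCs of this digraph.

5

{1, 3, 4, 8, 9} are all mutually reachable — one SCC of size 5.
{5} is an SCC by itself.
{6} is an SCC by itself.
{7} is an SCC by itself.
{2} is an SCC by itself.
That gives 5 strongly connected components.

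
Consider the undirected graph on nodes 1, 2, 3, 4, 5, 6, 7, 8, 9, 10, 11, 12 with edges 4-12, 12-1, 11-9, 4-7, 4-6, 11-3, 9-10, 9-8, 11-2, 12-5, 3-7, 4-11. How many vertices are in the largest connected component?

12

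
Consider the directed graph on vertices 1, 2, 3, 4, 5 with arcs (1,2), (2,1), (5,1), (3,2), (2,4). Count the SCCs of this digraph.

{1, 2} are all mutually reachable — one SCC of size 2.
{3} is an SCC by itself.
{5} is an SCC by itself.
{4} is an SCC by itself.
That gives 4 strongly connected components.

4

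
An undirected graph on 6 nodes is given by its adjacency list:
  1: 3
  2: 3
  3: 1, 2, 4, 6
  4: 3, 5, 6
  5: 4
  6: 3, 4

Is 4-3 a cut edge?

No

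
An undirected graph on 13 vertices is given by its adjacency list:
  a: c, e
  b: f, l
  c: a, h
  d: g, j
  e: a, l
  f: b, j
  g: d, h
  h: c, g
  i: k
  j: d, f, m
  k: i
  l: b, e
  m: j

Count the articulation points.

1

Removing j increases the component count from 2 to 3, so j is a cut vertex.
By contrast removing i leaves 2 components; it is not a cut vertex. No other vertex is a cut vertex either.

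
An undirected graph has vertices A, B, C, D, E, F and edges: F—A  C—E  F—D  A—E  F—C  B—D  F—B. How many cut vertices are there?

1

Removing F increases the component count from 1 to 2, so F is a cut vertex.
By contrast removing E leaves 1 component; it is not a cut vertex. No other vertex is a cut vertex either.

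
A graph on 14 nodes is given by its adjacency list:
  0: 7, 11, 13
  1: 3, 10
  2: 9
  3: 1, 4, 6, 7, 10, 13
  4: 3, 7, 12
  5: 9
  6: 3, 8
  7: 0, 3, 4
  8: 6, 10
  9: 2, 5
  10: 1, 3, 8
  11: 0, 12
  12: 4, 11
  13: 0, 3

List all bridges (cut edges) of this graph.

The edges on the cycle 3-6-8-10-3 are not bridges since each lies on that cycle.
But removing 9-5 disconnects 9 from 5; removing 2-9 disconnects 2 from 9 — these are bridges.

2-9, 5-9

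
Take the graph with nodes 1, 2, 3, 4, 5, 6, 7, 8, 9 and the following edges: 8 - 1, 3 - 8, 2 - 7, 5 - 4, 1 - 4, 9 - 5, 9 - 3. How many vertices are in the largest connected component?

6 is isolated — a component by itself.
Starting from 2 we can reach 2, 7. That is one component of size 2.
Starting from 1 we can reach 1, 3, 4, 5, 8, 9. That is one component of size 6.
The largest has 6 vertices.

6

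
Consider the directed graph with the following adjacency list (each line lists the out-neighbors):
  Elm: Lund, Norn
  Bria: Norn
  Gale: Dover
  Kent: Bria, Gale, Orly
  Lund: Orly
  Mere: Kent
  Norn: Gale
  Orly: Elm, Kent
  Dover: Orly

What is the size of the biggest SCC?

{Elm, Bria, Gale, Kent, Lund, Norn, Orly, Dover} are all mutually reachable — one SCC of size 8.
{Mere} is an SCC by itself.
The largest has 8 vertices.

8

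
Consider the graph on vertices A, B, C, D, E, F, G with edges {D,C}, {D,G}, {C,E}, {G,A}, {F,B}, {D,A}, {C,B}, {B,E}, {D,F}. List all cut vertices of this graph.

D

Removing D increases the component count from 1 to 2, so D is a cut vertex.
By contrast removing E leaves 1 component; it is not a cut vertex. No other vertex is a cut vertex either.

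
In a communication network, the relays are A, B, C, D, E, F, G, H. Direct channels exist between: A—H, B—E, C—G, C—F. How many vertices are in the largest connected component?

3

D is isolated — a component by itself.
Starting from A we can reach A, H. That is one component of size 2.
Starting from B we can reach B, E. That is one component of size 2.
Starting from C we can reach C, F, G. That is one component of size 3.
The largest has 3 vertices.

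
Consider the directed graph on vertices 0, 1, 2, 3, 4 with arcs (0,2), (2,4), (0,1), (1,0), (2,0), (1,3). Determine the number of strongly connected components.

3

{0, 1, 2} are all mutually reachable — one SCC of size 3.
{4} is an SCC by itself.
{3} is an SCC by itself.
That gives 3 strongly connected components.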